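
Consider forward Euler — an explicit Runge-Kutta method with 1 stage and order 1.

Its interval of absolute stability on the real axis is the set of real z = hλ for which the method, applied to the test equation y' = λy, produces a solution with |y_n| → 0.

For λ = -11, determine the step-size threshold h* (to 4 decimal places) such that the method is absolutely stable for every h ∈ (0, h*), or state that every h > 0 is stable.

(-2.0000,0); λ=-11 ⇒ h* = 0.1818.

With y'=λy (z=hλ):
  order 1, 1-stage ⇒ R(z)=1+z
  (e.g. R(-0.54)=0.46000, |R|=0.46000)

Boundary: |R(x)|=1, x<0.
x=-0.54: |R|=0.4600
|R(-1.8)|=0.8000 |R(-1.24)|=0.2400 |R(-0.66)|=0.3400
Bisect:
  x_lo=-2.3603 |R|=1.3603  x_hi=-0.0837 |R|=0.9163
  mid=-1.22202 |R|=0.22202 →hi
  mid=-1.79118 |R|=0.79118 →hi
  mid=-2.07576 |R|=1.07576 →lo
  mid=-1.93347 |R|=0.93347 →hi
  mid=-2.00461 |R|=1.00461 →lo
  mid=-1.96904 |R|=0.96904 →hi
  mid=-1.98683 |R|=0.98683 →hi
  mid=-1.99572 |R|=0.99572 →hi
  mid=-2.00017 |R|=1.00017 →lo
  mid=-1.99794 |R|=0.99794 →hi
  ...
  [-2.00003,-1.99989] ⇒ x*=-2.0000
So |R|<1 on (-2.0000, 0).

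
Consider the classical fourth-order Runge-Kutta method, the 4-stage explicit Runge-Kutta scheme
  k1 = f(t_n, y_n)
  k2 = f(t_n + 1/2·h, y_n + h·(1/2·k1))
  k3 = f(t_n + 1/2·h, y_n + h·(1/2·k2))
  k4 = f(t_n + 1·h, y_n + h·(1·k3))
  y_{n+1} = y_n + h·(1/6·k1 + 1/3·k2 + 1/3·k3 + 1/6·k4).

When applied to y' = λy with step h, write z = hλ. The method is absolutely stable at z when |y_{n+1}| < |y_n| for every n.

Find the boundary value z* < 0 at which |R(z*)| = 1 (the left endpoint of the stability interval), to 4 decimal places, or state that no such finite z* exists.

With y'=λy (z=hλ):
  order 4, 4-stage ⇒ R(z)=1+z+z^2/2+z^3/6+z^4/24
  (e.g. R(-0.68)=0.50770, |R|=0.50770)

Find x<0 with |R(x)|<1.
x=-0.68: |R|=0.5077
|R(-3.03)|=1.4361 |R(-3.02)|=1.4155 |R(-2.33)|=0.5043
Bisect:
  x_lo=-3.1007 |R|=1.5893  x_hi=-0.2708 |R|=0.7628
  mid=-1.68574 |R|=0.27319 →hi
  mid=-2.39320 |R|=0.55283 →hi
  mid=-2.74692 |R|=0.94368 →hi
  mid=-2.92379 |R|=1.22969 →lo
  mid=-2.83536 |R|=1.07814 →lo
  mid=-2.79114 |R|=1.00885 →lo
  mid=-2.76903 |R|=0.97576 →hi
  mid=-2.78009 |R|=0.99218 →hi
  ...
  [-2.78544,-2.78527] ⇒ x*=-2.7853
So |R|<1 on (-2.7853, 0).

z* = -2.7853.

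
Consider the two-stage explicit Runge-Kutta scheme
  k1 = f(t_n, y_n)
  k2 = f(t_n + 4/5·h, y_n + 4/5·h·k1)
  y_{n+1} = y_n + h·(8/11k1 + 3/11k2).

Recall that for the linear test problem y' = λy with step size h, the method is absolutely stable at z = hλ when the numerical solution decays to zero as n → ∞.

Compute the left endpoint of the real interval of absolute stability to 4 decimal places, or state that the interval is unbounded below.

z* = -4.5833.

With y'=λy (z=hλ):
  k1=λy_n ⇒ h·k1=z·y_n;  k2=λ(1+4/5z)y_n ⇒ h·k2=z(1+4/5z)y_n
  y_{n+1}/y_n = 1 + 8/11z + 3/11z(1+4/5z) = 1 + z + 12/55z²
  so R(z) = 1 + z + 12/55z².

Need |R(x)|<1, x<0.
x=-1.22: |R|=0.1047
R=1: x+12/55x²=0 ⇒ x=−55/12=-4.5833; min R=1−1/(4·12/55)=-0.1458>−1
Confirm numerically:
  x=-3.804: |R|=0.35318 <1
  x=-3.096: |R|=0.00468 <1
  x=-3.081: |R|=0.00990 <1
  x=-5.147: |R|=1.63299 >1
  x=-5.040: |R|=1.50217 >1
  x=-5.026: |R|=1.48542 >1
Stable set (-4.5833, 0).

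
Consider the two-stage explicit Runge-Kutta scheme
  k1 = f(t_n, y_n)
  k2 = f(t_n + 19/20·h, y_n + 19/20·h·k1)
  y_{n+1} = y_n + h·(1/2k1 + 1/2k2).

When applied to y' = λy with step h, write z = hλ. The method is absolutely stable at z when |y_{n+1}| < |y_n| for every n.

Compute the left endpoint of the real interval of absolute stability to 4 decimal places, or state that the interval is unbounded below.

Test eqn y'=λy, z=hλ:
  k1=λy_n ⇒ h·k1=z·y_n;  k2=λ(1+19/20z)y_n ⇒ h·k2=z(1+19/20z)y_n
  y_{n+1}/y_n = 1 + 1/2z + 1/2z(1+19/20z) = 1 + z + 19/40z²
  ⇒ R(z) = 1 + z + 19/40z².

Boundary: |R(x)|=1, x<0.
x=-1.2: |R|=0.4840
R=1: x+19/40x²=0 ⇒ x=−40/19=-2.1053; min R=1−1/(4·19/40)=0.4737>−1
Confirm numerically:
  x=-2.065: |R|=0.96051 <1
  x=-1.668: |R|=0.65356 <1
  x=-1.280: |R|=0.49824 <1
  x=-1.004: |R|=0.47481 <1
  x=-2.636: |R|=1.66454 >1
  x=-2.337: |R|=1.25725 >1
Interval (-2.1053, 0).

left endpoint -2.1053.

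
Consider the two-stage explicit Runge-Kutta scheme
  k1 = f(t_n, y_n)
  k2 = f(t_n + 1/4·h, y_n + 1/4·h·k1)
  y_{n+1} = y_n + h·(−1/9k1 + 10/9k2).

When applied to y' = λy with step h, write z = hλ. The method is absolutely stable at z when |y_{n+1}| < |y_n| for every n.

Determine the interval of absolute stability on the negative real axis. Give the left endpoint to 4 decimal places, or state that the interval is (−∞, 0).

(-3.6000, 0).

Set f=λy, z=hλ:
  k1=λy_n ⇒ h·k1=z·y_n;  k2=λ(1+1/4z)y_n ⇒ h·k2=z(1+1/4z)y_n
  y_{n+1}/y_n = 1 − 1/9z + 10/9z(1+1/4z) = 1 + z + 5/18z²
  so R(z) = 1 + z + 5/18z².

Need |R(x)|<1, x<0.
x=-0.71: |R|=0.4300
R=1: x+5/18x²=0 ⇒ x=−18/5=-3.6000; min R=1−1/(4·5/18)=0.1000>−1
Confirm numerically:
  x=-2.670: |R|=0.31025 <1
  x=-2.346: |R|=0.18281 <1
  x=-2.197: |R|=0.14378 <1
  x=-4.146: |R|=1.62881 >1
  x=-3.960: |R|=1.39600 >1
  x=-3.833: |R|=1.24808 >1
Stable set (-3.6000, 0).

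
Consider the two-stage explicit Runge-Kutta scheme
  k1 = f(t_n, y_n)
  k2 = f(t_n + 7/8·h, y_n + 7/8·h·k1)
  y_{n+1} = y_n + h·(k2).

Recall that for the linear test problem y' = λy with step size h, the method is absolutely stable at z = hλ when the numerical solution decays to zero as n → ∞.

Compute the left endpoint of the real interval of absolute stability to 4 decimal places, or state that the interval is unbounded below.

Set f=λy, z=hλ:
  k1=λy_n ⇒ h·k1=z·y_n;  k2=λ(1+7/8z)y_n ⇒ h·k2=z(1+7/8z)y_n
  y_{n+1}/y_n = 1 + z(1+7/8z) = 1 + z + 7/8z²
  R(z) = 1 + z + 7/8z².

Solve |R(x)|<1 on ℝ⁻.
x=-0.84: |R|=0.7774
R=1: x+7/8x²=0 ⇒ x=−8/7=-1.1429; min R=1−1/(4·7/8)=0.7143>−1
Confirm numerically:
  x=-1.047: |R|=0.91218 <1
  x=-0.856: |R|=0.78514 <1
  x=-0.540: |R|=0.71515 <1
  x=-0.498: |R|=0.71900 <1
  x=-1.708: |R|=1.84461 >1
  x=-1.461: |R|=1.40671 >1
  x=-1.206: |R|=1.06663 >1
Interval (-1.1429, 0).

z* = -1.1429.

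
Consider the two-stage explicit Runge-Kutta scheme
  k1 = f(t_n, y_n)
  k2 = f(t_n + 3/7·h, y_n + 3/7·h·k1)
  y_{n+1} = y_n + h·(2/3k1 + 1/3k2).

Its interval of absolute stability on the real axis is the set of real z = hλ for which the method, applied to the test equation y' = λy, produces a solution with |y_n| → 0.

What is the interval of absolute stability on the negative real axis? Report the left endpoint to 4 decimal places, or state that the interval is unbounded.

Set f=λy, z=hλ:
  k1=λy_n ⇒ h·k1=z·y_n;  k2=λ(1+3/7z)y_n ⇒ h·k2=z(1+3/7z)y_n
  y_{n+1}/y_n = 1 + 2/3z + 1/3z(1+3/7z) = 1 + z + 1/7z²
  ⇒ R(z) = 1 + z + 1/7z².

Boundary: |R(x)|=1, x<0.
x=-0.81: |R|=0.2837
R=1: x+1/7x²=0 ⇒ x=−7=-7.0000; min R=1−1/(4·1/7)=-0.7500>−1
Confirm numerically:
  x=-5.160: |R|=0.35634 <1
  x=-3.694: |R|=0.74462 <1
  x=-3.176: |R|=0.73500 <1
  x=-3.110: |R|=0.72827 <1
  x=-7.516: |R|=1.55404 >1
  x=-7.292: |R|=1.30418 >1
  x=-7.125: |R|=1.12723 >1
Stable set (-7.0000, 0).

(-7.0000, 0).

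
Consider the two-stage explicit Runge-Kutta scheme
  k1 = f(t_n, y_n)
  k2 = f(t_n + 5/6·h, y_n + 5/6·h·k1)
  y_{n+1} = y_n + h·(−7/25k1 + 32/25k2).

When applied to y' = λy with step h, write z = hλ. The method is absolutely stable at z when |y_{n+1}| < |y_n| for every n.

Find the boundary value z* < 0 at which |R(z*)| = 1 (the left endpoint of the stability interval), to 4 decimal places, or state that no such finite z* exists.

On y'=λy, z=hλ:
  k1=λy_n ⇒ h·k1=z·y_n;  k2=λ(1+5/6z)y_n ⇒ h·k2=z(1+5/6z)y_n
  y_{n+1}/y_n = 1 − 7/25z + 32/25z(1+5/6z) = 1 + z + 16/15z²
  ⇒ R(z) = 1 + z + 16/15z².

Find x<0 with |R(x)|<1.
x=-1.08: |R|=1.1642
R=1: x+16/15x²=0 ⇒ x=−15/16=-0.9375; min R=1−1/(4·16/15)=0.7656>−1
Confirm numerically:
  x=-0.781: |R|=0.86963 <1
  x=-0.644: |R|=0.79839 <1
  x=-0.632: |R|=0.79405 <1
  x=-0.537: |R|=0.77059 <1
  x=-1.175: |R|=1.29767 >1
  x=-1.102: |R|=1.19336 >1
Interval (-0.9375, 0).

z* = -0.9375.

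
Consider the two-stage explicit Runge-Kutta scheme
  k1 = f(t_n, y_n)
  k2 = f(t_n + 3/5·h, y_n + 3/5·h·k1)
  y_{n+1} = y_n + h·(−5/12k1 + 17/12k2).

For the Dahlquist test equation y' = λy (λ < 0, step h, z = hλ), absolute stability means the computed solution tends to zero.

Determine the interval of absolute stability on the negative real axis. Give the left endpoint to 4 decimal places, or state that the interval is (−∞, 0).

(-1.1765, 0).

With y'=λy (z=hλ):
  k1=λy_n ⇒ h·k1=z·y_n;  k2=λ(1+3/5z)y_n ⇒ h·k2=z(1+3/5z)y_n
  y_{n+1}/y_n = 1 − 5/12z + 17/12z(1+3/5z) = 1 + z + 17/20z²
  Hence R(z) = 1 + z + 17/20z².

Need |R(x)|<1, x<0.
x=-0.71: |R|=0.7185
R=1: x+17/20x²=0 ⇒ x=−20/17=-1.1765; min R=1−1/(4·17/20)=0.7059>−1
Confirm numerically:
  x=-1.070: |R|=0.90316 <1
  x=-0.837: |R|=0.75848 <1
  x=-0.656: |R|=0.70979 <1
  x=-1.460: |R|=1.35186 >1
  x=-1.409: |R|=1.27849 >1
  x=-1.291: |R|=1.12568 >1
So |R|<1 on (-1.1765, 0).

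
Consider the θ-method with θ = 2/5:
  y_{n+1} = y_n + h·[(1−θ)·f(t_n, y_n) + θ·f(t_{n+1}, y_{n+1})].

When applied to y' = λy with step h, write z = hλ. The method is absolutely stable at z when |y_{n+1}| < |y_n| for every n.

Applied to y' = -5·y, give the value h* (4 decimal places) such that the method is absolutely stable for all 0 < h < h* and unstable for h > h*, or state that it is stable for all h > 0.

Test eqn y'=λy, z=hλ:
  y_{n+1} = y_n + z·[3/5·y_n + 2/5·y_{n+1}] ⇒ (1 − 2/5z)y_{n+1} = (1 + 3/5z)y_n
  so R(z) = (1 + 3/5z)/(1 − 2/5z).

Find x<0 with |R(x)|<1.
x=-1.18: |R|=0.1984
R=−1: 1+3/5x = −1+2/5x ⇒ -1/5x=2 ⇒ x=2/(-1/5)=-10.0000
Confirm numerically:
  x=-8.517: |R|=0.93269 <1
  x=-7.236: |R|=0.85805 <1
  x=-6.772: |R|=0.82593 <1
  x=-10.362: |R|=1.01407 >1
  x=-10.272: |R|=1.01065 >1
  x=-10.196: |R|=1.00772 >1
Stable set (-10.0000, 0).

(-10.0000,0); λ=-5 ⇒ h* = (10)/5 = 2.0000.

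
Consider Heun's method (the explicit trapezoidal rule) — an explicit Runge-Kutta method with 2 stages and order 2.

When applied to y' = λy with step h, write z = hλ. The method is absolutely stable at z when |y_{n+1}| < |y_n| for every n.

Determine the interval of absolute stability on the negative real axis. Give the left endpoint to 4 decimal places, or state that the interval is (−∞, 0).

With y'=λy (z=hλ):
  order 2, 2-stage ⇒ R(z)=1+z+z^2/2
  (e.g. R(-0.31)=0.73805, |R|=0.73805)

Solve |R(x)|<1 on ℝ⁻.
x=-0.31: |R|=0.7380
|R(-1.76)|=0.7888 |R(-0.61)|=0.5760 |R(-0.55)|=0.6013
Bisect:
  x_lo=-2.3566 |R|=1.4202  x_hi=-0.0853 |R|=0.9183
  mid=-1.22098 |R|=0.52442 →hi
  mid=-1.78880 |R|=0.81110 →hi
  mid=-2.07271 |R|=1.07535 →lo
  mid=-1.93076 |R|=0.93315 →hi
  mid=-2.00173 |R|=1.00173 →lo
  mid=-1.96624 |R|=0.96681 →hi
  mid=-1.98399 |R|=0.98412 →hi
  ...
  [-2.00007,-1.99993] ⇒ x*=-2.0000
So |R|<1 on (-2.0000, 0).

(-2.0000, 0).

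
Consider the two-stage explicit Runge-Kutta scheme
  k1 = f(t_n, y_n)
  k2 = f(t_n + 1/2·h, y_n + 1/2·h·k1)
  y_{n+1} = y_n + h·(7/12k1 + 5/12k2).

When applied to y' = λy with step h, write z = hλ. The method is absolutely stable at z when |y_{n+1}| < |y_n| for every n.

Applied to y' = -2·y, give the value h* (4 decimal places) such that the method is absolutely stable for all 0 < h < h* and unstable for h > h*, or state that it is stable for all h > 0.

(-4.8000,0); λ=-2 ⇒ h* = (24/5)/2 = 2.4000.

With y'=λy (z=hλ):
  k1=λy_n ⇒ h·k1=z·y_n;  k2=λ(1+1/2z)y_n ⇒ h·k2=z(1+1/2z)y_n
  y_{n+1}/y_n = 1 + 7/12z + 5/12z(1+1/2z) = 1 + z + 5/24z²
  ⇒ R(z) = 1 + z + 5/24z².

Find x<0 with |R(x)|<1.
x=-1.62: |R|=0.0733
R=1: x+5/24x²=0 ⇒ x=−24/5=-4.8000; min R=1−1/(4·5/24)=-0.2000>−1
Confirm numerically:
  x=-4.754: |R|=0.95444 <1
  x=-4.210: |R|=0.48252 <1
  x=-3.275: |R|=0.04049 <1
  x=-3.048: |R|=0.11252 <1
  x=-5.317: |R|=1.57269 >1
  x=-5.141: |R|=1.36523 >1
Stable set (-4.8000, 0).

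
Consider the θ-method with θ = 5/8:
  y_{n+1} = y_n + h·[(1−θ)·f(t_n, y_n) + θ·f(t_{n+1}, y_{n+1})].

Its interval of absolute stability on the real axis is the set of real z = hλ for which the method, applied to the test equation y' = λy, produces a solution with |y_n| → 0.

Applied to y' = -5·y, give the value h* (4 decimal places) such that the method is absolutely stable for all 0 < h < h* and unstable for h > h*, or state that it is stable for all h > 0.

On y'=λy, z=hλ:
  y_{n+1} = y_n + z·[3/8·y_n + 5/8·y_{n+1}] ⇒ (1 − 5/8z)y_{n+1} = (1 + 3/8z)y_n
  R(z) = (1 + 3/8z)/(1 − 5/8z).

Boundary: |R(x)|=1, x<0.
x=-1.15: |R|=0.3309
x=-2: |R|=0.1111
x=-10: |R|=0.3793
x=-100: |R|=0.5748
θ=5/8≥1/2 ⇒ |1+3/8x|<|1−5/8x| ∀x<0 ⇒ interval (−∞,0).

unbounded; (−∞, 0). Any h>0 works for λ=-5.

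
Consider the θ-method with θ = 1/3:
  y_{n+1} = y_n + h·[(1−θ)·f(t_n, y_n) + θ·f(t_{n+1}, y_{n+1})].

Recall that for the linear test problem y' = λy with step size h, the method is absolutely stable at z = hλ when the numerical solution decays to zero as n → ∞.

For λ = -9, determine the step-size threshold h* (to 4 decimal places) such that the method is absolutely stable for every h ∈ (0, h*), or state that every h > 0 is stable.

Test eqn y'=λy, z=hλ:
  y_{n+1} = y_n + z·[2/3·y_n + 1/3·y_{n+1}] ⇒ (1 − 1/3z)y_{n+1} = (1 + 2/3z)y_n
  so R(z) = (1 + 2/3z)/(1 − 1/3z).

Solve |R(x)|<1 on ℝ⁻.
x=-1.09: |R|=0.2005
R=−1: 1+2/3x = −1+1/3x ⇒ -1/3x=2 ⇒ x=2/(-1/3)=-6.0000
Confirm numerically:
  x=-5.684: |R|=0.96361 <1
  x=-4.567: |R|=0.81063 <1
  x=-4.363: |R|=0.77767 <1
  x=-6.362: |R|=1.03867 >1
  x=-6.307: |R|=1.03299 >1
Interval (-6.0000, 0).

(-6.0000,0); λ=-9 ⇒ h* = (6)/9 = 0.6667.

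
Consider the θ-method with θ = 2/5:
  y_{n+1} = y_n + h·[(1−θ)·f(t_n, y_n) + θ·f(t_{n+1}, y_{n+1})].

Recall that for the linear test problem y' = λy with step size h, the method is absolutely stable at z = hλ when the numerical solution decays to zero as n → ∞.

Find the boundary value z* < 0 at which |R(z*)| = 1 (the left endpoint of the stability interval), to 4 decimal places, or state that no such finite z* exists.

On y'=λy, z=hλ:
  y_{n+1} = y_n + z·[3/5·y_n + 2/5·y_{n+1}] ⇒ (1 − 2/5z)y_{n+1} = (1 + 3/5z)y_n
  ⇒ R(z) = (1 + 3/5z)/(1 − 2/5z).

Solve |R(x)|<1 on ℝ⁻.
x=-1.72: |R|=0.0190
R=−1: 1+3/5x = −1+2/5x ⇒ -1/5x=2 ⇒ x=2/(-1/5)=-10.0000
Confirm numerically:
  x=-9.307: |R|=0.97065 <1
  x=-7.509: |R|=0.87556 <1
  x=-6.934: |R|=0.83750 <1
  x=-4.010: |R|=0.53994 <1
  x=-10.226: |R|=1.00888 >1
  x=-10.077: |R|=1.00306 >1
  x=-10.033: |R|=1.00132 >1
Interval (-10.0000, 0).

z* = -10.0000.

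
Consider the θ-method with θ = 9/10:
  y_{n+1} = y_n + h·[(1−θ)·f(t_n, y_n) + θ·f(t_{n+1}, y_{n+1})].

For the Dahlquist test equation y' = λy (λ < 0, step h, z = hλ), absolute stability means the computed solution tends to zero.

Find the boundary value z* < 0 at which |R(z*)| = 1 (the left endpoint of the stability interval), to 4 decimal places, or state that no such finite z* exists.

interval (−∞, 0).

With y'=λy (z=hλ):
  y_{n+1} = y_n + z·[1/10·y_n + 9/10·y_{n+1}] ⇒ (1 − 9/10z)y_{n+1} = (1 + 1/10z)y_n
  Hence R(z) = (1 + 1/10z)/(1 − 9/10z).

Find x<0 with |R(x)|<1.
x=-1.59: |R|=0.3459
x=-2: |R|=0.2857
x=-10: |R|=0.0000
x=-100: |R|=0.0989
θ=9/10≥1/2 ⇒ |1+1/10x|<|1−9/10x| ∀x<0 ⇒ interval (−∞,0).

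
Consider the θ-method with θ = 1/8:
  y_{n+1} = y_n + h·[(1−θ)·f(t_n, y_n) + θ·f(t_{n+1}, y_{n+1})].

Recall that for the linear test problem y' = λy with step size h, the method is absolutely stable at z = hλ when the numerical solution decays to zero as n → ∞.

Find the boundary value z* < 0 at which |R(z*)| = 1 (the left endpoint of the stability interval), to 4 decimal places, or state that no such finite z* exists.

left endpoint -2.6667.

Set f=λy, z=hλ:
  y_{n+1} = y_n + z·[7/8·y_n + 1/8·y_{n+1}] ⇒ (1 − 1/8z)y_{n+1} = (1 + 7/8z)y_n
  ⇒ R(z) = (1 + 7/8z)/(1 − 1/8z).

Solve |R(x)|<1 on ℝ⁻.
x=-0.95: |R|=0.1508
R=−1: 1+7/8x = −1+1/8x ⇒ -3/4x=2 ⇒ x=2/(-3/4)=-2.6667
Confirm numerically:
  x=-2.292: |R|=0.78158 <1
  x=-2.120: |R|=0.67589 <1
  x=-1.690: |R|=0.39525 <1
  x=-1.204: |R|=0.04650 <1
  x=-3.180: |R|=1.27549 >1
  x=-2.950: |R|=1.15525 >1
Stable set (-2.6667, 0).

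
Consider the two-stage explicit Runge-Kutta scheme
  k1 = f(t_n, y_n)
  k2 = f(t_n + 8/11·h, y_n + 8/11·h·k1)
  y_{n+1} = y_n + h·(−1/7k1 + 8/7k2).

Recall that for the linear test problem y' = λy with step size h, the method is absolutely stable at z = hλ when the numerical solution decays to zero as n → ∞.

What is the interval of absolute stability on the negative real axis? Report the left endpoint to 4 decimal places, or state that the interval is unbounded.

z∈(-1.2031,0).

With y'=λy (z=hλ):
  k1=λy_n ⇒ h·k1=z·y_n;  k2=λ(1+8/11z)y_n ⇒ h·k2=z(1+8/11z)y_n
  y_{n+1}/y_n = 1 − 1/7z + 8/7z(1+8/11z) = 1 + z + 64/77z²
  ⇒ R(z) = 1 + z + 64/77z².

Find x<0 with |R(x)|<1.
x=-0.38: |R|=0.7400
R=1: x+64/77x²=0 ⇒ x=−77/64=-1.2031; min R=1−1/(4·64/77)=0.6992>−1
Confirm numerically:
  x=-0.796: |R|=0.73064 <1
  x=-0.771: |R|=0.72308 <1
  x=-0.638: |R|=0.70032 <1
  x=-0.509: |R|=0.70634 <1
  x=-1.794: |R|=1.88106 >1
  x=-1.321: |R|=1.12942 >1
So |R|<1 on (-1.2031, 0).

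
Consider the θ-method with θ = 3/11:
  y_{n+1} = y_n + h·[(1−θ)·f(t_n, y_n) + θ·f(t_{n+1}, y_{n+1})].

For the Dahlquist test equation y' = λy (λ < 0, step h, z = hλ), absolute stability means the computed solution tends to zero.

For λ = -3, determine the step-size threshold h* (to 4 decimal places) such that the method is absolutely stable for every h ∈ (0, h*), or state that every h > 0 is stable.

Test eqn y'=λy, z=hλ:
  y_{n+1} = y_n + z·[8/11·y_n + 3/11·y_{n+1}] ⇒ (1 − 3/11z)y_{n+1} = (1 + 8/11z)y_n
  so R(z) = (1 + 8/11z)/(1 − 3/11z).

Boundary: |R(x)|=1, x<0.
x=-0.67: |R|=0.4335
R=−1: 1+8/11x = −1+3/11x ⇒ -5/11x=2 ⇒ x=2/(-5/11)=-4.4000
Confirm numerically:
  x=-4.069: |R|=0.92869 <1
  x=-4.056: |R|=0.92576 <1
  x=-2.650: |R|=0.53826 <1
  x=-2.389: |R|=0.44652 <1
  x=-4.894: |R|=1.09618 >1
  x=-4.537: |R|=1.02783 >1
Stable set (-4.4000, 0).

(-4.4000,0); λ=-3 ⇒ h* = (22/5)/3 = 1.4667.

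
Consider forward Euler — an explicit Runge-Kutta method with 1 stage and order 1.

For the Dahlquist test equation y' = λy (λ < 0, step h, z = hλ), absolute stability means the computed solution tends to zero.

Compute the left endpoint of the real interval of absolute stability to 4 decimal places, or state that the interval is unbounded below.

Set f=λy, z=hλ:
  order 1, 1-stage ⇒ R(z)=1+z
  (e.g. R(-1.13)=-0.13000, |R|=0.13000)

Need |R(x)|<1, x<0.
x=-1.13: |R|=0.1300
|R(-1.79)|=0.7900 |R(-1.01)|=0.0100 |R(-0.72)|=0.2800
Bisect:
  x_lo=-2.3968 |R|=1.3968  x_hi=-0.2043 |R|=0.7957
  mid=-1.30053 |R|=0.30053 →hi
  mid=-1.84864 |R|=0.84864 →hi
  mid=-2.12270 |R|=1.12270 →lo
  mid=-1.98567 |R|=0.98567 →hi
  mid=-2.05418 |R|=1.05418 →lo
  mid=-2.01993 |R|=1.01993 →lo
  mid=-2.00280 |R|=1.00280 →lo
  mid=-1.99423 |R|=0.99423 →hi
  mid=-1.99852 |R|=0.99852 →hi
  ...
  [-2.00012,-1.99999] ⇒ x*=-2.0000
Stable set (-2.0000, 0).

z* = -2.0000.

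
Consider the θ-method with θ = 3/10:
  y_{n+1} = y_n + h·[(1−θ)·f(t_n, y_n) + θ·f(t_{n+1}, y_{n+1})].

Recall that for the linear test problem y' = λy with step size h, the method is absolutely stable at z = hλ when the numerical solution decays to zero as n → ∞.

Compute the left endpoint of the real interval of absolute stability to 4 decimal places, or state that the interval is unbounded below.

z* = -5.0000.

Set f=λy, z=hλ:
  y_{n+1} = y_n + z·[7/10·y_n + 3/10·y_{n+1}] ⇒ (1 − 3/10z)y_{n+1} = (1 + 7/10z)y_n
  so R(z) = (1 + 7/10z)/(1 − 3/10z).

Find x<0 with |R(x)|<1.
x=-0.82: |R|=0.3419
R=−1: 1+7/10x = −1+3/10x ⇒ -2/5x=2 ⇒ x=2/(-2/5)=-5.0000
Confirm numerically:
  x=-3.257: |R|=0.64736 <1
  x=-2.850: |R|=0.53639 <1
  x=-2.403: |R|=0.39636 <1
  x=-5.381: |R|=1.05829 >1
  x=-5.088: |R|=1.01393 >1
Stable set (-5.0000, 0).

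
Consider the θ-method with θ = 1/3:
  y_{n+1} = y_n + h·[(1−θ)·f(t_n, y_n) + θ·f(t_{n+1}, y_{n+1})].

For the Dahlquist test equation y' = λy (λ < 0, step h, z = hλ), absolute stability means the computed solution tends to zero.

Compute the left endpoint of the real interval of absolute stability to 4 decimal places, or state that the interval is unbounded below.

Test eqn y'=λy, z=hλ:
  y_{n+1} = y_n + z·[2/3·y_n + 1/3·y_{n+1}] ⇒ (1 − 1/3z)y_{n+1} = (1 + 2/3z)y_n
  ⇒ R(z) = (1 + 2/3z)/(1 − 1/3z).

Boundary: |R(x)|=1, x<0.
x=-0.62: |R|=0.4862
R=−1: 1+2/3x = −1+1/3x ⇒ -1/3x=2 ⇒ x=2/(-1/3)=-6.0000
Confirm numerically:
  x=-4.394: |R|=0.78280 <1
  x=-3.634: |R|=0.64335 <1
  x=-3.438: |R|=0.60205 <1
  x=-2.832: |R|=0.45679 <1
  x=-6.574: |R|=1.05995 >1
  x=-6.497: |R|=1.05233 >1
  x=-6.032: |R|=1.00354 >1
Interval (-6.0000, 0).

z* = -6.0000.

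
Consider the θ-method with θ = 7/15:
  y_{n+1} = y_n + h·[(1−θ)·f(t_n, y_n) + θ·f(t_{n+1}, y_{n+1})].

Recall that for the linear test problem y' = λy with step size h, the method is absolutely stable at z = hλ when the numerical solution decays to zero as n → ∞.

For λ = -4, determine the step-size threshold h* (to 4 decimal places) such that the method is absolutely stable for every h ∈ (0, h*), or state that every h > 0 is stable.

(-30.0000,0); λ=-4 ⇒ h* = (30)/4 = 7.5000.

On y'=λy, z=hλ:
  y_{n+1} = y_n + z·[8/15·y_n + 7/15·y_{n+1}] ⇒ (1 − 7/15z)y_{n+1} = (1 + 8/15z)y_n
  so R(z) = (1 + 8/15z)/(1 − 7/15z).

Need |R(x)|<1, x<0.
x=-1.44: |R|=0.1388
R=−1: 1+8/15x = −1+7/15x ⇒ -1/15x=2 ⇒ x=2/(-1/15)=-30.0000
Confirm numerically:
  x=-22.402: |R|=0.95578 <1
  x=-21.791: |R|=0.95100 <1
  x=-19.694: |R|=0.93258 <1
  x=-16.863: |R|=0.90126 <1
  x=-30.547: |R|=1.00239 >1
  x=-30.400: |R|=1.00176 >1
Interval (-30.0000, 0).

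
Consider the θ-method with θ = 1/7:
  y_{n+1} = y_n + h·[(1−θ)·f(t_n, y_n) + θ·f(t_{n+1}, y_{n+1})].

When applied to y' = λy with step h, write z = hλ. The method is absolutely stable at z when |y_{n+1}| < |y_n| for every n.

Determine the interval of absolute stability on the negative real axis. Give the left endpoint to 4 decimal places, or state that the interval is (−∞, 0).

(-2.8000, 0).

Set f=λy, z=hλ:
  y_{n+1} = y_n + z·[6/7·y_n + 1/7·y_{n+1}] ⇒ (1 − 1/7z)y_{n+1} = (1 + 6/7z)y_n
  Hence R(z) = (1 + 6/7z)/(1 − 1/7z).

Need |R(x)|<1, x<0.
x=-0.83: |R|=0.2580
R=−1: 1+6/7x = −1+1/7x ⇒ -5/7x=2 ⇒ x=2/(-5/7)=-2.8000
Confirm numerically:
  x=-2.341: |R|=0.75431 <1
  x=-1.965: |R|=0.53430 <1
  x=-1.803: |R|=0.43372 <1
  x=-1.479: |R|=0.22102 <1
  x=-3.090: |R|=1.14371 >1
  x=-3.049: |R|=1.12389 >1
  x=-2.955: |R|=1.07785 >1
Stable set (-2.8000, 0).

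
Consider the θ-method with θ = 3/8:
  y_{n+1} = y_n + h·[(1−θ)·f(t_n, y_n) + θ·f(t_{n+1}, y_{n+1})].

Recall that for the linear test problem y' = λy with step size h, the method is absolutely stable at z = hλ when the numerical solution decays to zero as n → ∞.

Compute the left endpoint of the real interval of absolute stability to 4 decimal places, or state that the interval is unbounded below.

Test eqn y'=λy, z=hλ:
  y_{n+1} = y_n + z·[5/8·y_n + 3/8·y_{n+1}] ⇒ (1 − 3/8z)y_{n+1} = (1 + 5/8z)y_n
  so R(z) = (1 + 5/8z)/(1 − 3/8z).

Solve |R(x)|<1 on ℝ⁻.
x=-0.95: |R|=0.2995
R=−1: 1+5/8x = −1+3/8x ⇒ -1/4x=2 ⇒ x=2/(-1/4)=-8.0000
Confirm numerically:
  x=-7.665: |R|=0.97838 <1
  x=-5.333: |R|=0.77774 <1
  x=-5.055: |R|=0.74574 <1
  x=-5.039: |R|=0.74382 <1
  x=-8.397: |R|=1.02392 >1
  x=-8.365: |R|=1.02206 >1
  x=-8.233: |R|=1.01425 >1
Stable set (-8.0000, 0).

left endpoint -8.0000.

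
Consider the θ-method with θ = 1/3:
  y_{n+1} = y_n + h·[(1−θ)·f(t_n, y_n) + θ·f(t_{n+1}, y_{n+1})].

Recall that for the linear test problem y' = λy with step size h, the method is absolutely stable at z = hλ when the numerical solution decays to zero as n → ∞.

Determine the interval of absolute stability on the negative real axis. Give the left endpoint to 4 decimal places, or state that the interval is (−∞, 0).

z∈(-6.0000,0).

Test eqn y'=λy, z=hλ:
  y_{n+1} = y_n + z·[2/3·y_n + 1/3·y_{n+1}] ⇒ (1 − 1/3z)y_{n+1} = (1 + 2/3z)y_n
  ⇒ R(z) = (1 + 2/3z)/(1 − 1/3z).

Boundary: |R(x)|=1, x<0.
x=-0.75: |R|=0.4000
R=−1: 1+2/3x = −1+1/3x ⇒ -1/3x=2 ⇒ x=2/(-1/3)=-6.0000
Confirm numerically:
  x=-4.266: |R|=0.76135 <1
  x=-4.214: |R|=0.75243 <1
  x=-3.706: |R|=0.65792 <1
  x=-3.533: |R|=0.62238 <1
  x=-6.299: |R|=1.03215 >1
  x=-6.089: |R|=1.00979 >1
So |R|<1 on (-6.0000, 0).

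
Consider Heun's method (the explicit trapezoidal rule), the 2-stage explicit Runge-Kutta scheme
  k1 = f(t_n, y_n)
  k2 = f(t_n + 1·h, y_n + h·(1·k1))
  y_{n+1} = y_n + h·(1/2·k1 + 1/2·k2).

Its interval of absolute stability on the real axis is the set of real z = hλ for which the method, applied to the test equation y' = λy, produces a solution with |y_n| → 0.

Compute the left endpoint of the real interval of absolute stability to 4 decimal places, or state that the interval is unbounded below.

Set f=λy, z=hλ:
  order 2, 2-stage ⇒ R(z)=1+z+z^2/2
  (e.g. R(-0.34)=0.71780, |R|=0.71780)

Need |R(x)|<1, x<0.
x=-0.34: |R|=0.7178
|R(-2)|=1.0000 |R(-1.36)|=0.5648 |R(-0.85)|=0.5112
Bisect:
  x_lo=-2.5139 |R|=1.6460  x_hi=-0.3028 |R|=0.7431
  mid=-1.40834 |R|=0.58337 →hi
  mid=-1.96113 |R|=0.96189 →hi
  mid=-2.23752 |R|=1.26573 →lo
  mid=-2.09933 |R|=1.10426 →lo
  mid=-2.03023 |R|=1.03069 →lo
  mid=-1.99568 |R|=0.99569 →hi
  mid=-2.01295 |R|=1.01304 →lo
  mid=-2.00432 |R|=1.00433 →lo
  mid=-2.00000 |R|=1.00000 →hi
  mid=-2.00216 |R|=1.00216 →lo
  ...
  [-2.00013,-2.00000] ⇒ x*=-2.0000
So |R|<1 on (-2.0000, 0).

left endpoint -2.0000.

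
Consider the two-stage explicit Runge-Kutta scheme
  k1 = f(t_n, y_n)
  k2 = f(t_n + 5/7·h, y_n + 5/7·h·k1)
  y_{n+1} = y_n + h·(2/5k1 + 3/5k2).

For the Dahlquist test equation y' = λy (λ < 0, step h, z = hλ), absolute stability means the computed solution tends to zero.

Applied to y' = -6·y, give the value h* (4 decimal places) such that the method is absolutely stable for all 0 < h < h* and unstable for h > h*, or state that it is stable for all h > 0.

With y'=λy (z=hλ):
  k1=λy_n ⇒ h·k1=z·y_n;  k2=λ(1+5/7z)y_n ⇒ h·k2=z(1+5/7z)y_n
  y_{n+1}/y_n = 1 + 2/5z + 3/5z(1+5/7z) = 1 + z + 3/7z²
  Hence R(z) = 1 + z + 3/7z².

Find x<0 with |R(x)|<1.
x=-0.67: |R|=0.5224
R=1: x+3/7x²=0 ⇒ x=−7/3=-2.3333; min R=1−1/(4·3/7)=0.4167>−1
Confirm numerically:
  x=-2.029: |R|=0.73536 <1
  x=-1.908: |R|=0.65220 <1
  x=-1.168: |R|=0.41667 <1
  x=-2.405: |R|=1.07387 >1
  x=-2.371: |R|=1.03827 >1
Stable set (-2.3333, 0).

(-2.3333,0); λ=-6 ⇒ h* = (7/3)/6 = 0.3889.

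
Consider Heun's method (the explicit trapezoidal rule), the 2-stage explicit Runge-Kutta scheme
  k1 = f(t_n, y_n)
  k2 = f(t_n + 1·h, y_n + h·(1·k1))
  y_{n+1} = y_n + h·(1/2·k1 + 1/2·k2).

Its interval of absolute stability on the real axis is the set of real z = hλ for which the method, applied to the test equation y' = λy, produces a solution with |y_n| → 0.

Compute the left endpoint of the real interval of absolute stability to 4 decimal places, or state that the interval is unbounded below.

On y'=λy, z=hλ:
  order 2, 2-stage ⇒ R(z)=1+z+z^2/2
  (e.g. R(-0.82)=0.51620, |R|=0.51620)

Boundary: |R(x)|=1, x<0.
x=-0.82: |R|=0.5162
|R(-2.27)|=1.3064 |R(-2.03)|=1.0304 |R(-1.07)|=0.5025
Bisect:
  x_lo=-2.7541 |R|=2.0385  x_hi=-0.3412 |R|=0.7170
  mid=-1.54765 |R|=0.64996 →hi
  mid=-2.15089 |R|=1.16228 →lo
  mid=-1.84927 |R|=0.86063 →hi
  mid=-2.00008 |R|=1.00008 →lo
  mid=-1.92468 |R|=0.92751 →hi
  mid=-1.96238 |R|=0.96309 →hi
  mid=-1.98123 |R|=0.98141 →hi
  mid=-1.99066 |R|=0.99070 →hi
  mid=-1.99537 |R|=0.99538 →hi
  ...
  [-2.00008,-1.99994] ⇒ x*=-2.0000
So |R|<1 on (-2.0000, 0).

left endpoint -2.0000.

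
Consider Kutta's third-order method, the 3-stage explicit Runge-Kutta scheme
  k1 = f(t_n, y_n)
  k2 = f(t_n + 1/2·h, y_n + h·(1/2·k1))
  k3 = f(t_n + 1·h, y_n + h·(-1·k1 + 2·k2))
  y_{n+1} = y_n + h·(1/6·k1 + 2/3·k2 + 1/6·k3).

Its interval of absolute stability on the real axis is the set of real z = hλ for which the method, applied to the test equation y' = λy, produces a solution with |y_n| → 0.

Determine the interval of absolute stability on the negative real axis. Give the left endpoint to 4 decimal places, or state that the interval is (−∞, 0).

(-2.5127, 0).

Test eqn y'=λy, z=hλ:
  order 3, 3-stage ⇒ R(z)=1+z+z^2/2+z^3/6
  (e.g. R(-0.93)=0.36839, |R|=0.36839)

Need |R(x)|<1, x<0.
x=-0.93: |R|=0.3684
|R(-1.29)|=0.1843 |R(-1.11)|=0.2781 |R(-0.96)|=0.3533
Bisect:
  x_lo=-3.2481 |R|=2.6842  x_hi=-0.2388 |R|=0.7874
  mid=-1.74345 |R|=0.10688 →hi
  mid=-2.49576 |R|=0.97229 →hi
  mid=-2.87191 |R|=1.69583 →lo
  mid=-2.68383 |R|=1.30428 →lo
  mid=-2.58980 |R|=1.13125 →lo
  mid=-2.54278 |R|=1.05007 →lo
  mid=-2.51927 |R|=1.01076 →lo
  mid=-2.50751 |R|=0.99142 →hi
  ...
  [-2.51284,-2.51266] ⇒ x*=-2.5127
Stable set (-2.5127, 0).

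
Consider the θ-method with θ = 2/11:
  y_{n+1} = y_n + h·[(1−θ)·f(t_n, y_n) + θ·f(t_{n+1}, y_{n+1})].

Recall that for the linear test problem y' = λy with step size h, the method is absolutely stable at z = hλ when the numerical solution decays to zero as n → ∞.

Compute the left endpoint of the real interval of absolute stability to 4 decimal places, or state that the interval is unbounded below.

left endpoint -3.1429.

Test eqn y'=λy, z=hλ:
  y_{n+1} = y_n + z·[9/11·y_n + 2/11·y_{n+1}] ⇒ (1 − 2/11z)y_{n+1} = (1 + 9/11z)y_n
  so R(z) = (1 + 9/11z)/(1 − 2/11z).

Need |R(x)|<1, x<0.
x=-0.37: |R|=0.6533
R=−1: 1+9/11x = −1+2/11x ⇒ -7/11x=2 ⇒ x=2/(-7/11)=-3.1429
Confirm numerically:
  x=-2.292: |R|=0.61781 <1
  x=-1.586: |R|=0.23102 <1
  x=-1.440: |R|=0.14121 <1
  x=-1.358: |R|=0.08909 <1
  x=-3.739: |R|=1.22584 >1
  x=-3.391: |R|=1.09768 >1
  x=-3.381: |R|=1.09385 >1
Stable set (-3.1429, 0).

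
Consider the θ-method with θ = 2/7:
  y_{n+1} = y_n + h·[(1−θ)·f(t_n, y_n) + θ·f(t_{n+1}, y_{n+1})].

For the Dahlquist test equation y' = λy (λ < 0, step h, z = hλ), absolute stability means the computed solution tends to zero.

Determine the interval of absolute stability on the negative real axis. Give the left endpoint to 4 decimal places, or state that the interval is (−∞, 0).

Test eqn y'=λy, z=hλ:
  y_{n+1} = y_n + z·[5/7·y_n + 2/7·y_{n+1}] ⇒ (1 − 2/7z)y_{n+1} = (1 + 5/7z)y_n
  so R(z) = (1 + 5/7z)/(1 − 2/7z).

Need |R(x)|<1, x<0.
x=-1.37: |R|=0.0154
R=−1: 1+5/7x = −1+2/7x ⇒ -3/7x=2 ⇒ x=2/(-3/7)=-4.6667
Confirm numerically:
  x=-3.416: |R|=0.72874 <1
  x=-2.489: |R|=0.45458 <1
  x=-2.419: |R|=0.43039 <1
  x=-5.249: |R|=1.09984 >1
  x=-4.778: |R|=1.02017 >1
So |R|<1 on (-4.6667, 0).

z∈(-4.6667,0).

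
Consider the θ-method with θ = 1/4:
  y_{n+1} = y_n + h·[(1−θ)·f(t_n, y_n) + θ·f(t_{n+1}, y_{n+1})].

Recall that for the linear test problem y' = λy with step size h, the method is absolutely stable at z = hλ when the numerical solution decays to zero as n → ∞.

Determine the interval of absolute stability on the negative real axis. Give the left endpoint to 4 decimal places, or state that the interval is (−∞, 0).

Set f=λy, z=hλ:
  y_{n+1} = y_n + z·[3/4·y_n + 1/4·y_{n+1}] ⇒ (1 − 1/4z)y_{n+1} = (1 + 3/4z)y_n
  so R(z) = (1 + 3/4z)/(1 − 1/4z).

Boundary: |R(x)|=1, x<0.
x=-0.89: |R|=0.2720
R=−1: 1+3/4x = −1+1/4x ⇒ -1/2x=2 ⇒ x=2/(-1/2)=-4.0000
Confirm numerically:
  x=-3.975: |R|=0.99373 <1
  x=-3.742: |R|=0.93335 <1
  x=-3.657: |R|=0.91041 <1
  x=-1.757: |R|=0.22077 <1
  x=-4.392: |R|=1.09342 >1
  x=-4.192: |R|=1.04688 >1
Interval (-4.0000, 0).

(-4.0000, 0).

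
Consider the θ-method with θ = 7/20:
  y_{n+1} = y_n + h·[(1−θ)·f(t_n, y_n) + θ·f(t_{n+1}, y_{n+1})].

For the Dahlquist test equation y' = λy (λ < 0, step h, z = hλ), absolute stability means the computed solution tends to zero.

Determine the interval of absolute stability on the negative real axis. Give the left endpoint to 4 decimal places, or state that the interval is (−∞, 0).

Set f=λy, z=hλ:
  y_{n+1} = y_n + z·[13/20·y_n + 7/20·y_{n+1}] ⇒ (1 − 7/20z)y_{n+1} = (1 + 13/20z)y_n
  Hence R(z) = (1 + 13/20z)/(1 − 7/20z).

Solve |R(x)|<1 on ℝ⁻.
x=-0.77: |R|=0.3935
R=−1: 1+13/20x = −1+7/20x ⇒ -3/10x=2 ⇒ x=2/(-3/10)=-6.6667
Confirm numerically:
  x=-4.028: |R|=0.67151 <1
  x=-3.484: |R|=0.56979 <1
  x=-3.460: |R|=0.56490 <1
  x=-2.902: |R|=0.43970 <1
  x=-7.180: |R|=1.04384 >1
  x=-7.172: |R|=1.04319 >1
  x=-6.895: |R|=1.02007 >1
So |R|<1 on (-6.6667, 0).

z∈(-6.6667,0).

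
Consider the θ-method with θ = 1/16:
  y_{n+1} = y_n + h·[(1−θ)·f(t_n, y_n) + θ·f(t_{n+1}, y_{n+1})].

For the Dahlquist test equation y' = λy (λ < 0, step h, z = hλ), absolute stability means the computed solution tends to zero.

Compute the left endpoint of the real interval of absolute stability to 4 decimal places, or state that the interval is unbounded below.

Set f=λy, z=hλ:
  y_{n+1} = y_n + z·[15/16·y_n + 1/16·y_{n+1}] ⇒ (1 − 1/16z)y_{n+1} = (1 + 15/16z)y_n
  R(z) = (1 + 15/16z)/(1 − 1/16z).

Boundary: |R(x)|=1, x<0.
x=-1.7: |R|=0.5367
R=−1: 1+15/16x = −1+1/16x ⇒ -7/8x=2 ⇒ x=2/(-7/8)=-2.2857
Confirm numerically:
  x=-2.105: |R|=0.86026 <1
  x=-1.788: |R|=0.60828 <1
  x=-1.602: |R|=0.45620 <1
  x=-1.551: |R|=0.41394 <1
  x=-2.538: |R|=1.19053 >1
  x=-2.481: |R|=1.14794 >1
So |R|<1 on (-2.2857, 0).

z* = -2.2857.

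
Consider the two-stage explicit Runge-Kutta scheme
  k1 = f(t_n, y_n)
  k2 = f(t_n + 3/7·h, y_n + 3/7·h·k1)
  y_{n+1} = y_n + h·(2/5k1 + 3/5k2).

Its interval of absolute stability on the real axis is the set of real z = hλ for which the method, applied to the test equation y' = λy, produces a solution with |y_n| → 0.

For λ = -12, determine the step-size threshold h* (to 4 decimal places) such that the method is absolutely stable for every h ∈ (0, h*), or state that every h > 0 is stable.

(-3.8889,0); λ=-12 ⇒ h* = (35/9)/12 = 0.3241.

On y'=λy, z=hλ:
  k1=λy_n ⇒ h·k1=z·y_n;  k2=λ(1+3/7z)y_n ⇒ h·k2=z(1+3/7z)y_n
  y_{n+1}/y_n = 1 + 2/5z + 3/5z(1+3/7z) = 1 + z + 9/35z²
  so R(z) = 1 + z + 9/35z².

Solve |R(x)|<1 on ℝ⁻.
x=-1.77: |R|=0.0356
R=1: x+9/35x²=0 ⇒ x=−35/9=-3.8889; min R=1−1/(4·9/35)=0.0278>−1
Confirm numerically:
  x=-3.192: |R|=0.42799 <1
  x=-2.955: |R|=0.29038 <1
  x=-2.635: |R|=0.15040 <1
  x=-4.343: |R|=1.50714 >1
  x=-4.302: |R|=1.45700 >1
Interval (-3.8889, 0).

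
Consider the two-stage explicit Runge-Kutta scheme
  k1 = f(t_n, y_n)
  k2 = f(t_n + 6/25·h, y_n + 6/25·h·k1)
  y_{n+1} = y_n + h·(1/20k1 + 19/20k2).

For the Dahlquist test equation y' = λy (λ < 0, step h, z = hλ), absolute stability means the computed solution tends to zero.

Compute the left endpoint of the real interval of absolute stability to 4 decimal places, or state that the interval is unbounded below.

On y'=λy, z=hλ:
  k1=λy_n ⇒ h·k1=z·y_n;  k2=λ(1+6/25z)y_n ⇒ h·k2=z(1+6/25z)y_n
  y_{n+1}/y_n = 1 + 1/20z + 19/20z(1+6/25z) = 1 + z + 57/250z²
  so R(z) = 1 + z + 57/250z².

Need |R(x)|<1, x<0.
x=-0.65: |R|=0.4463
R=1: x+57/250x²=0 ⇒ x=−250/57=-4.3860; min R=1−1/(4·57/250)=-0.0965>−1
Confirm numerically:
  x=-3.966: |R|=0.62025 <1
  x=-3.829: |R|=0.51376 <1
  x=-3.131: |R|=0.10412 <1
  x=-2.638: |R|=0.05134 <1
  x=-4.751: |R|=1.39542 >1
  x=-4.642: |R|=1.27098 >1
  x=-4.558: |R|=1.17878 >1
Interval (-4.3860, 0).

z* = -4.3860.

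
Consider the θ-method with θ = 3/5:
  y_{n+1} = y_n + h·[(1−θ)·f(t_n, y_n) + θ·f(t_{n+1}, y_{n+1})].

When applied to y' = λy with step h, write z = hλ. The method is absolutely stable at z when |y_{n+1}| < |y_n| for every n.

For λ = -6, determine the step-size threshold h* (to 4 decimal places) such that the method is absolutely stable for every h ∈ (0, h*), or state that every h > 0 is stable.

On y'=λy, z=hλ:
  y_{n+1} = y_n + z·[2/5·y_n + 3/5·y_{n+1}] ⇒ (1 − 3/5z)y_{n+1} = (1 + 2/5z)y_n
  ⇒ R(z) = (1 + 2/5z)/(1 − 3/5z).

Solve |R(x)|<1 on ℝ⁻.
x=-1.45: |R|=0.2246
x=-2: |R|=0.0909
x=-10: |R|=0.4286
x=-100: |R|=0.6393
θ=3/5≥1/2 ⇒ |1+2/5x|<|1−3/5x| ∀x<0 ⇒ stable on all of ℝ⁻.

(−∞, 0) — no finite endpoint. Any h>0 works for λ=-6.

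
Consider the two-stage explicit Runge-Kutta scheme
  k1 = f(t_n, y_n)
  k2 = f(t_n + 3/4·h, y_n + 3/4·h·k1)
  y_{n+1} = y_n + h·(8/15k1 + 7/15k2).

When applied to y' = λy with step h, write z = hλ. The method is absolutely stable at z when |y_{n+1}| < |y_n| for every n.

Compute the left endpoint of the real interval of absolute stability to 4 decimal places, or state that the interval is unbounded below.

left endpoint -2.8571.

Set f=λy, z=hλ:
  k1=λy_n ⇒ h·k1=z·y_n;  k2=λ(1+3/4z)y_n ⇒ h·k2=z(1+3/4z)y_n
  y_{n+1}/y_n = 1 + 8/15z + 7/15z(1+3/4z) = 1 + z + 7/20z²
  ⇒ R(z) = 1 + z + 7/20z².

Find x<0 with |R(x)|<1.
x=-0.96: |R|=0.3626
R=1: x+7/20x²=0 ⇒ x=−20/7=-2.8571; min R=1−1/(4·7/20)=0.2857>−1
Confirm numerically:
  x=-2.135: |R|=0.46038 <1
  x=-2.029: |R|=0.41189 <1
  x=-1.197: |R|=0.30448 <1
  x=-3.241: |R|=1.43543 >1
  x=-3.236: |R|=1.42909 >1
  x=-3.136: |R|=1.30607 >1
Stable set (-2.8571, 0).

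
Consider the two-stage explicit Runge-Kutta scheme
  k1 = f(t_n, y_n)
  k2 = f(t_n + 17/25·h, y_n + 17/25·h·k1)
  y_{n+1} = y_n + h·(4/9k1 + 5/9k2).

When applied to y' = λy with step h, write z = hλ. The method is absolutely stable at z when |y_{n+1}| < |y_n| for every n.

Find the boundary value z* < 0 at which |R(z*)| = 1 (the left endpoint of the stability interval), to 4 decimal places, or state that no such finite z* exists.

z* = -2.6471.

Test eqn y'=λy, z=hλ:
  k1=λy_n ⇒ h·k1=z·y_n;  k2=λ(1+17/25z)y_n ⇒ h·k2=z(1+17/25z)y_n
  y_{n+1}/y_n = 1 + 4/9z + 5/9z(1+17/25z) = 1 + z + 17/45z²
  so R(z) = 1 + z + 17/45z².

Need |R(x)|<1, x<0.
x=-0.8: |R|=0.4418
R=1: x+17/45x²=0 ⇒ x=−45/17=-2.6471; min R=1−1/(4·17/45)=0.3382>−1
Confirm numerically:
  x=-2.264: |R|=0.67237 <1
  x=-1.741: |R|=0.40408 <1
  x=-1.655: |R|=0.37974 <1
  x=-3.202: |R|=1.67128 >1
  x=-2.915: |R|=1.29506 >1
Interval (-2.6471, 0).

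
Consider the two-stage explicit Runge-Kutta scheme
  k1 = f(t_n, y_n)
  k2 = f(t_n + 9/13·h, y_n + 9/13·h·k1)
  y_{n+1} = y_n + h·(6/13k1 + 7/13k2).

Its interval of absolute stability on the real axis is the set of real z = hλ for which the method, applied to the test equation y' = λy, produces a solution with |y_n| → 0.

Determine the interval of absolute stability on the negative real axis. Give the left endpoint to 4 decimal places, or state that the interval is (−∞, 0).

With y'=λy (z=hλ):
  k1=λy_n ⇒ h·k1=z·y_n;  k2=λ(1+9/13z)y_n ⇒ h·k2=z(1+9/13z)y_n
  y_{n+1}/y_n = 1 + 6/13z + 7/13z(1+9/13z) = 1 + z + 63/169z²
  so R(z) = 1 + z + 63/169z².

Boundary: |R(x)|=1, x<0.
x=-1.57: |R|=0.3489
R=1: x+63/169x²=0 ⇒ x=−169/63=-2.6825; min R=1−1/(4·63/169)=0.3294>−1
Confirm numerically:
  x=-2.298: |R|=0.67058 <1
  x=-1.577: |R|=0.35008 <1
  x=-1.182: |R|=0.33882 <1
  x=-1.143: |R|=0.34402 <1
  x=-2.910: |R|=1.24675 >1
  x=-2.891: |R|=1.22466 >1
  x=-2.746: |R|=1.06496 >1
So |R|<1 on (-2.6825, 0).

z∈(-2.6825,0).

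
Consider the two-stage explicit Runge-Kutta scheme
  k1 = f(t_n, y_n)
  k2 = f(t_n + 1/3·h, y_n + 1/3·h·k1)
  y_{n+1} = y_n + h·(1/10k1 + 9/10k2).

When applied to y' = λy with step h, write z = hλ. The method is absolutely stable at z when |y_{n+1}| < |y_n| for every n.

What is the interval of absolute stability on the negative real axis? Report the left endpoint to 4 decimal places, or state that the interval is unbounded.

With y'=λy (z=hλ):
  k1=λy_n ⇒ h·k1=z·y_n;  k2=λ(1+1/3z)y_n ⇒ h·k2=z(1+1/3z)y_n
  y_{n+1}/y_n = 1 + 1/10z + 9/10z(1+1/3z) = 1 + z + 3/10z²
  ⇒ R(z) = 1 + z + 3/10z².

Find x<0 with |R(x)|<1.
x=-1.26: |R|=0.2163
R=1: x+3/10x²=0 ⇒ x=−10/3=-3.3333; min R=1−1/(4·3/10)=0.1667>−1
Confirm numerically:
  x=-3.109: |R|=0.79076 <1
  x=-2.088: |R|=0.21992 <1
  x=-1.608: |R|=0.16770 <1
  x=-1.555: |R|=0.17041 <1
  x=-3.917: |R|=1.68587 >1
  x=-3.894: |R|=1.65497 >1
  x=-3.869: |R|=1.62175 >1
So |R|<1 on (-3.3333, 0).

z∈(-3.3333,0).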